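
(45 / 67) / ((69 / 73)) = 1095 / 1541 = 0.71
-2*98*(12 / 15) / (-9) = 784 / 45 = 17.42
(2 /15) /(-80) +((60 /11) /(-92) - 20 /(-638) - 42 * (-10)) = 1848793663 /4402200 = 419.97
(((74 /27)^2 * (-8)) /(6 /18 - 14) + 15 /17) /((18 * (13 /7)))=6259267 /39632814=0.16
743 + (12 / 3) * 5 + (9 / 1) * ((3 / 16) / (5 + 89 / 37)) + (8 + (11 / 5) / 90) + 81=840661687 / 986400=852.25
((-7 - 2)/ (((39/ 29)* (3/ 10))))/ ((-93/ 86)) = 24940/ 1209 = 20.63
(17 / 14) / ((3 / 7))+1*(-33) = -181 / 6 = -30.17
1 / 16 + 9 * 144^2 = 2985985 / 16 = 186624.06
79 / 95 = 0.83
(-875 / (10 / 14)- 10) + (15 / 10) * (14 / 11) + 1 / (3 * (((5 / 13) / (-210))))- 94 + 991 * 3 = 16103 / 11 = 1463.91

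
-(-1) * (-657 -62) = -719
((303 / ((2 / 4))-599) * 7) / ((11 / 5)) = 245 / 11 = 22.27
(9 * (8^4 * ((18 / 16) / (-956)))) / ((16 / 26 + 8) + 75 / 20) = -539136 / 153677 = -3.51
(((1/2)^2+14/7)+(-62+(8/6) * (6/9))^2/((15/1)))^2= 59627290969/944784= 63112.09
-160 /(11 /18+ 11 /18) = -1440 /11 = -130.91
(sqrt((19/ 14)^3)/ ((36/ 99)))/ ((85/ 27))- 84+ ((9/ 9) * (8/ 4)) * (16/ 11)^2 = -9652/ 121+ 5643 * sqrt(266)/ 66640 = -78.39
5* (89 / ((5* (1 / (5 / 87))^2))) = 2225 / 7569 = 0.29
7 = 7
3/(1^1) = 3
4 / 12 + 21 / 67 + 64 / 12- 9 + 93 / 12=3803 / 804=4.73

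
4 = 4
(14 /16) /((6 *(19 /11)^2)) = 847 /17328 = 0.05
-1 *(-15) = 15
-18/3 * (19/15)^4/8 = -130321/67500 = -1.93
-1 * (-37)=37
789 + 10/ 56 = 22097/ 28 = 789.18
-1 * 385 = -385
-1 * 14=-14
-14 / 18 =-7 / 9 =-0.78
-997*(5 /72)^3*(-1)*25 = 3115625 /373248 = 8.35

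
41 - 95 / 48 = 1873 / 48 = 39.02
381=381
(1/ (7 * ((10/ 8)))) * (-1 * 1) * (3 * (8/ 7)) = -96/ 245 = -0.39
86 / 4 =43 / 2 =21.50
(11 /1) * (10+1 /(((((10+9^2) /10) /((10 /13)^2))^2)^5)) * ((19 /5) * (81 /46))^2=19281947416498128746972806331170907092864784423931 /3915043946422158064339696509950689923115223290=4925.09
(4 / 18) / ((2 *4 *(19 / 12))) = 1 / 57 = 0.02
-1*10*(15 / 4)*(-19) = 1425 / 2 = 712.50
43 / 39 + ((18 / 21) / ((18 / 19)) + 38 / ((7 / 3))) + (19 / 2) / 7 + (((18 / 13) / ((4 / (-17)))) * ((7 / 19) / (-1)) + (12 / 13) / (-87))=3280363 / 150423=21.81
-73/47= -1.55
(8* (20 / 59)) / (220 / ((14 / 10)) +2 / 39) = 0.02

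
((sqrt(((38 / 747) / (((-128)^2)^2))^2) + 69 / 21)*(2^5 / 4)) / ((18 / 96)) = 2305994784901 / 16449011712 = 140.19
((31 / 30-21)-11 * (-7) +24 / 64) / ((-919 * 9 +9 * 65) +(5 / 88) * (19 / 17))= -1288243 / 172472415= -0.01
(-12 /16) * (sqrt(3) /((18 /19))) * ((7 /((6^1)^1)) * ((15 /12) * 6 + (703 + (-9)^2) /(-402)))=-296723 * sqrt(3) /57888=-8.88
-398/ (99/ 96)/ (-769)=12736/ 25377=0.50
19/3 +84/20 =158/15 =10.53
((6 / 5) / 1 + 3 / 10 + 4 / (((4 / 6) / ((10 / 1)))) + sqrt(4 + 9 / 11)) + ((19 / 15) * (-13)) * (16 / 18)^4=sqrt(583) / 11 + 10081621 / 196830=53.41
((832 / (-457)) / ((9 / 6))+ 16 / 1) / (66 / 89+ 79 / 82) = 8.67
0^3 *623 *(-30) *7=0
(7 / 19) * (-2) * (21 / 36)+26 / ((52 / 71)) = 1999 / 57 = 35.07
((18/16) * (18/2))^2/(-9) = -729/64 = -11.39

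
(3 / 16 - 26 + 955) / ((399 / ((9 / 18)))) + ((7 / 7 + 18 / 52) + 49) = 8549927 / 165984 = 51.51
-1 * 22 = -22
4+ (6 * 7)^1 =46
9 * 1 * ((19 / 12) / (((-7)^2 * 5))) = 57 / 980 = 0.06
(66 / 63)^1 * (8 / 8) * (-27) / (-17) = 198 / 119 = 1.66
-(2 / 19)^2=-4 / 361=-0.01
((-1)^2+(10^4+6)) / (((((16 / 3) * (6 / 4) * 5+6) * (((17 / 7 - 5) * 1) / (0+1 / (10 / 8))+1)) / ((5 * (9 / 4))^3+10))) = -6428046485 / 45632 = -140867.08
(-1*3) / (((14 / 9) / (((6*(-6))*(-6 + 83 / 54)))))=-2169 / 7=-309.86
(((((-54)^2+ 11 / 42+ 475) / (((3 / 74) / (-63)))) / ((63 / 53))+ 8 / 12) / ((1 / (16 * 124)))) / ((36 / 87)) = -4017610445264 / 189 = -21257198123.09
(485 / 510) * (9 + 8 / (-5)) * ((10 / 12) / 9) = 3589 / 5508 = 0.65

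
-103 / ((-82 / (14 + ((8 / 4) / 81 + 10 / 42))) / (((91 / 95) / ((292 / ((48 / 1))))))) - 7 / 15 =3614873 / 1535409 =2.35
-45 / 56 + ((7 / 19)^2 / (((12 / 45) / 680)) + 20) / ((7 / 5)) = 5270555 / 20216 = 260.71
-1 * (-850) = 850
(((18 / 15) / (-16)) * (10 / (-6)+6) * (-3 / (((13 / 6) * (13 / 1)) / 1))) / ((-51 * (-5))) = 3 / 22100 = 0.00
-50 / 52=-0.96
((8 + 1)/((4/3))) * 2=27/2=13.50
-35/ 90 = -7/ 18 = -0.39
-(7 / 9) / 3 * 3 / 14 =-1 / 18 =-0.06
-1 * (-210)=210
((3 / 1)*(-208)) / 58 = -312 / 29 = -10.76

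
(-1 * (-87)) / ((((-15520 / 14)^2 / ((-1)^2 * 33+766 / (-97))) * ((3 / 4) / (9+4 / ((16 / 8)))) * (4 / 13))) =98959861 / 1168221440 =0.08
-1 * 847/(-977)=847/977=0.87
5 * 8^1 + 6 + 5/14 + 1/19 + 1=12611/266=47.41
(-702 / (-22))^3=43243551 / 1331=32489.52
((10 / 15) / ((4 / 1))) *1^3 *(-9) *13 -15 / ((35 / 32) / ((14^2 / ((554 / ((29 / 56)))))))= -12195 / 554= -22.01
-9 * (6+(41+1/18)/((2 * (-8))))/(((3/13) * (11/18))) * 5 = -192855/176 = -1095.77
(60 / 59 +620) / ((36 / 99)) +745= 2452.80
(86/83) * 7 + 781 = 65425/83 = 788.25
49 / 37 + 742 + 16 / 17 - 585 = 100178 / 629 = 159.27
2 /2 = 1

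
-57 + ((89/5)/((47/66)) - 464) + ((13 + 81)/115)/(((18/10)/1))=-495.55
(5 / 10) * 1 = 1 / 2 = 0.50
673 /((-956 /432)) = -72684 /239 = -304.12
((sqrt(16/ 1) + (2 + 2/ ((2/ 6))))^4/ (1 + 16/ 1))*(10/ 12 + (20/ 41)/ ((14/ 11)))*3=21720960/ 4879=4451.93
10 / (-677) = -10 / 677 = -0.01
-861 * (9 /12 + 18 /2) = -33579 /4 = -8394.75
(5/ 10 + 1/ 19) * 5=105/ 38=2.76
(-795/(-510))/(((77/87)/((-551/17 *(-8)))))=10162644/22253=456.69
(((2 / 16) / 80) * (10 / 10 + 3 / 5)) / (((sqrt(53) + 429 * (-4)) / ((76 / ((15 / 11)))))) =-29887 / 368075375 - 209 * sqrt(53) / 4416904500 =-0.00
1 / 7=0.14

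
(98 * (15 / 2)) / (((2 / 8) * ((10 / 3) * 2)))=441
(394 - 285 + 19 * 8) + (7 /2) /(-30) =15653 /60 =260.88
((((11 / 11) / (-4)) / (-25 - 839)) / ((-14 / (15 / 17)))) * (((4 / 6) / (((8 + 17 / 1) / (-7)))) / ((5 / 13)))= 13 / 1468800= 0.00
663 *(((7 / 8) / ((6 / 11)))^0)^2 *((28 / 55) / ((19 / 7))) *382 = 49640136 / 1045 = 47502.52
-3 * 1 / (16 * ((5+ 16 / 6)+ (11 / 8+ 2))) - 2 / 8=-283 / 1060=-0.27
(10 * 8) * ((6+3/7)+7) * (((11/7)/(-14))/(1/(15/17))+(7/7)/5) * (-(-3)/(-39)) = -8.34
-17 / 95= -0.18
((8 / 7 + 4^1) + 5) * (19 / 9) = 1349 / 63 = 21.41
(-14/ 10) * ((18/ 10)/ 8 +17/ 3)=-4949/ 600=-8.25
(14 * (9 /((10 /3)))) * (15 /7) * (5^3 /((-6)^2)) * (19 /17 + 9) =48375 /17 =2845.59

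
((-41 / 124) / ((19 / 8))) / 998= -41 / 293911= -0.00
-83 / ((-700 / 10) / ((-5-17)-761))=-64989 / 70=-928.41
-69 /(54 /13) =-16.61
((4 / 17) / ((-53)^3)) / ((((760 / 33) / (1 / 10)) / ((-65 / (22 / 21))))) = 819 / 1923490840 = 0.00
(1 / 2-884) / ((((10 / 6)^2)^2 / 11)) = -1574397 / 1250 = -1259.52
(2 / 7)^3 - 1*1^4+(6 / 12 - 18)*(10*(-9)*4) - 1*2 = 2159879 / 343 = 6297.02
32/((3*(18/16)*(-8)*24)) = -4/81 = -0.05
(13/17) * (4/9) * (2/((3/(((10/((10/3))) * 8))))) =832/153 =5.44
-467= -467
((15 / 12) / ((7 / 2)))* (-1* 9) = -45 / 14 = -3.21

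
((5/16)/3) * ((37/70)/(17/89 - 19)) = -0.00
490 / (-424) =-245 / 212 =-1.16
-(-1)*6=6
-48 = -48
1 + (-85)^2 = 7226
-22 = -22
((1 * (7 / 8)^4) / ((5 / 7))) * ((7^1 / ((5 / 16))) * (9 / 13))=1058841 / 83200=12.73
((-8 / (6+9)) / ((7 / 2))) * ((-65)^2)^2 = -57122000 / 21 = -2720095.24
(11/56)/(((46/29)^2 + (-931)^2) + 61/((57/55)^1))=527307/2326960396544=0.00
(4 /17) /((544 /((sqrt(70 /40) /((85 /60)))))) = 3 * sqrt(7) /19652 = 0.00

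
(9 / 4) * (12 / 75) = 9 / 25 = 0.36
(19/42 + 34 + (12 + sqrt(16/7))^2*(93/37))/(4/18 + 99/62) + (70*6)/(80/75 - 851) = 270.72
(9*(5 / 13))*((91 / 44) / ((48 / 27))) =2835 / 704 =4.03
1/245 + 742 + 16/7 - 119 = 153196/245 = 625.29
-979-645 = -1624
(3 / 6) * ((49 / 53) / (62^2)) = 49 / 407464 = 0.00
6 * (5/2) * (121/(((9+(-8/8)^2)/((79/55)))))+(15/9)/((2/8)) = 8021/30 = 267.37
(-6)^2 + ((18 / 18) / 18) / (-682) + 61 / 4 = 51.25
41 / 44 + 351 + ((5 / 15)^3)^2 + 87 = 14079221 / 32076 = 438.93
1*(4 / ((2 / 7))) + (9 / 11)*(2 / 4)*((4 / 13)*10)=2182 / 143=15.26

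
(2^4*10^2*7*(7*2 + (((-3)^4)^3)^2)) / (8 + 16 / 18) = 355861215983700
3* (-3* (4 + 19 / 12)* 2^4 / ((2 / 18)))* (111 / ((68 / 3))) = -35435.12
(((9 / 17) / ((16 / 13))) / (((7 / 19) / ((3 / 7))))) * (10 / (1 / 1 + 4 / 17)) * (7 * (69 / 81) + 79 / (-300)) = 3801083 / 164640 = 23.09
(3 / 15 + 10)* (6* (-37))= -11322 / 5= -2264.40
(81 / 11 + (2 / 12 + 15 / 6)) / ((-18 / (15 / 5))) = -331 / 198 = -1.67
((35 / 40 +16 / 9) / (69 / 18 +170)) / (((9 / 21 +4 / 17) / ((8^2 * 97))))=5039344 / 35313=142.71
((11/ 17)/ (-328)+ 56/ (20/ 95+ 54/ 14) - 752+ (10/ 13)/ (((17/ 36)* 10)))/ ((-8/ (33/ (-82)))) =-955159808691/ 25725701248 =-37.13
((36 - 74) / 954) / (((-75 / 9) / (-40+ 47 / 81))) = -60667 / 321975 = -0.19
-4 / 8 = -1 / 2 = -0.50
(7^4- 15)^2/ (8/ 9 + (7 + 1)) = 640462.05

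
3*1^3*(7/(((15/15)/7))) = 147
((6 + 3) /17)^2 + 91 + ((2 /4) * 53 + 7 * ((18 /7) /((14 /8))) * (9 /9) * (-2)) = 393307 /4046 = 97.21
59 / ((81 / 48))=34.96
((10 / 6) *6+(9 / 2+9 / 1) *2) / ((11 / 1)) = 37 / 11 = 3.36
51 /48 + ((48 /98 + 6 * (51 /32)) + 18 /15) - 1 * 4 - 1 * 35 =-52303 /1960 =-26.69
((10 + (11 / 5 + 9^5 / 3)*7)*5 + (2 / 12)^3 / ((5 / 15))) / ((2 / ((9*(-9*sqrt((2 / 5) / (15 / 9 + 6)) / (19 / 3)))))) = -267895647*sqrt(690) / 6992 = -1006442.07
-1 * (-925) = 925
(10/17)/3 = 10/51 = 0.20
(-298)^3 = -26463592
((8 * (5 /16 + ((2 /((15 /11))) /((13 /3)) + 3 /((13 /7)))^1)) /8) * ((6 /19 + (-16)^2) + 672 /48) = 756597 /1235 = 612.63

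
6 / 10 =0.60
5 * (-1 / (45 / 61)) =-61 / 9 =-6.78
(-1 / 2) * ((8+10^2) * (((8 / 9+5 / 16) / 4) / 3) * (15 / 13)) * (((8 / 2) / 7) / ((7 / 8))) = -2595 / 637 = -4.07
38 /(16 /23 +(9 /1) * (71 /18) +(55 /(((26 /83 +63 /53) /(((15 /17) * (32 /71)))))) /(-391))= 236974669684 /225490172745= 1.05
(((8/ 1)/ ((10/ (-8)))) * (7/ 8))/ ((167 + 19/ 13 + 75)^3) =-61516/ 158522585625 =-0.00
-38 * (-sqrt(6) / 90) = 19 * sqrt(6) / 45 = 1.03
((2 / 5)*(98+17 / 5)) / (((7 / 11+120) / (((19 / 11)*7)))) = 134862 / 33175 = 4.07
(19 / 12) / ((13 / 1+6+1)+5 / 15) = 19 / 244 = 0.08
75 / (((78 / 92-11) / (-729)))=2515050 / 467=5385.55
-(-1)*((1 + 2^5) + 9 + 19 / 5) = 229 / 5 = 45.80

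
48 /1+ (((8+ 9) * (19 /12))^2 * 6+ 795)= 5190.04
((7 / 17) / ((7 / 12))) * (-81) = -972 / 17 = -57.18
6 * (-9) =-54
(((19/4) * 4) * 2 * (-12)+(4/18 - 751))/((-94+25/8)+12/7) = 608216/44937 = 13.53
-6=-6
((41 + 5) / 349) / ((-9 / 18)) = -92 / 349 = -0.26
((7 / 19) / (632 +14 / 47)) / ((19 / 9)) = 329 / 1192022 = 0.00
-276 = -276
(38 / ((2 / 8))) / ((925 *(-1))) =-152 / 925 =-0.16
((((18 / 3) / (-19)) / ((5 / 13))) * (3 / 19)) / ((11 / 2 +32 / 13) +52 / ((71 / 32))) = -431964 / 104619605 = -0.00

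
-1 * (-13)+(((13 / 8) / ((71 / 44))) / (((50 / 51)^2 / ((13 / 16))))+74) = 498995259 / 5680000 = 87.85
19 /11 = 1.73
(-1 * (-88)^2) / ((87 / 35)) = -271040 / 87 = -3115.40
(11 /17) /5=11 /85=0.13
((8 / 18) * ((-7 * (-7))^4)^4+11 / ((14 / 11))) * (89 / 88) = 5504467528431700501185611314705 / 11088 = 496434661655095644046321400.00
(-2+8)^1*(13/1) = 78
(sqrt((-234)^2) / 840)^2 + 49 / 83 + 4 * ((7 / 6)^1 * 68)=1551973529 / 4880400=318.00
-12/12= -1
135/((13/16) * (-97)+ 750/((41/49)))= 88560/536299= 0.17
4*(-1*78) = -312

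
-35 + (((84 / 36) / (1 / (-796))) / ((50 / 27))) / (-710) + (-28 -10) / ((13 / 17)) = -9608394 / 115375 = -83.28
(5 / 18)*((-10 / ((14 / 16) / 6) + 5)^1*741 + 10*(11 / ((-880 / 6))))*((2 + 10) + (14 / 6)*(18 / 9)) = -54958375 / 252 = -218088.79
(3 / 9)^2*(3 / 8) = 1 / 24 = 0.04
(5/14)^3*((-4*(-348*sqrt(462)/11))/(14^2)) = 10875*sqrt(462)/369754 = 0.63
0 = 0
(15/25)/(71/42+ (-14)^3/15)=-14/4229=-0.00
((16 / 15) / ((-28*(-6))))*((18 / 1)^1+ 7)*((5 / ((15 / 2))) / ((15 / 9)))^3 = 16 / 1575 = 0.01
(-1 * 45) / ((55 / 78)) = -702 / 11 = -63.82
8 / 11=0.73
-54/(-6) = 9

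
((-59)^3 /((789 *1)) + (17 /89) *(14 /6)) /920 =-3041239 /10767220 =-0.28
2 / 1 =2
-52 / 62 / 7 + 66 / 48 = 2179 / 1736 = 1.26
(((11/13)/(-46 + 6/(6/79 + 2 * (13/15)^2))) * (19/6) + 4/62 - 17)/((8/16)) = -24327991904/715572039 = -34.00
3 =3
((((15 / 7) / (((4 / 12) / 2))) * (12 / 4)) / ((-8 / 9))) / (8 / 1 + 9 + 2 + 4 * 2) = -45 / 28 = -1.61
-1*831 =-831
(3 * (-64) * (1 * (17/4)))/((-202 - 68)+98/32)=13056/4271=3.06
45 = 45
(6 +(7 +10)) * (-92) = -2116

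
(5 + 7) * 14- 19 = 149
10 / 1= 10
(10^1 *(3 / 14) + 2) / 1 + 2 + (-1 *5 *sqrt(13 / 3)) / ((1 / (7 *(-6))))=43 / 7 + 70 *sqrt(39)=443.29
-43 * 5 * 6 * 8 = -10320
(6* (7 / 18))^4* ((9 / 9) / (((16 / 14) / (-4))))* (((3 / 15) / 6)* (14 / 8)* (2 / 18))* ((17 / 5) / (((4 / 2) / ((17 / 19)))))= -34000561 / 33242400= -1.02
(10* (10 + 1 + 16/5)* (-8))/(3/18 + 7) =-6816/43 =-158.51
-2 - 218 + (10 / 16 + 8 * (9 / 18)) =-1723 / 8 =-215.38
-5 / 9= -0.56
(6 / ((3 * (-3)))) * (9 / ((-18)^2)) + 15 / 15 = 53 / 54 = 0.98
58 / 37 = 1.57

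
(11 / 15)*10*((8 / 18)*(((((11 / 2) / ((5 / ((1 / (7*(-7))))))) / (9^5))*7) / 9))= -484 / 502211745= -0.00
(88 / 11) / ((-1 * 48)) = -1 / 6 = -0.17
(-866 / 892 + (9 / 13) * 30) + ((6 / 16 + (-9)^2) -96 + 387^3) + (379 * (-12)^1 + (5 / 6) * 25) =4032352292123 / 69576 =57956081.01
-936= -936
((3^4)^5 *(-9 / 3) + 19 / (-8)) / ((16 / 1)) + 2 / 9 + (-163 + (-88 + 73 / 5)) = -3765728514319 / 5760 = -653772311.51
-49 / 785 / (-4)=49 / 3140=0.02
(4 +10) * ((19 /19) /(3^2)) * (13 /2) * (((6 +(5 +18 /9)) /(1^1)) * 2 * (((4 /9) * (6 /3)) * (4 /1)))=75712 /81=934.72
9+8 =17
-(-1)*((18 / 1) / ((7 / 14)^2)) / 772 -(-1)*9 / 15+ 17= 17074 / 965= 17.69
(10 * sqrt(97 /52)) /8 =5 * sqrt(1261) /104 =1.71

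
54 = 54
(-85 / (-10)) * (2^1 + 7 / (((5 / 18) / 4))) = 4369 / 5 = 873.80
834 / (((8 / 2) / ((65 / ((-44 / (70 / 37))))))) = -948675 / 1628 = -582.72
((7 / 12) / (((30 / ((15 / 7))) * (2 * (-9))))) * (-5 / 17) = 5 / 7344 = 0.00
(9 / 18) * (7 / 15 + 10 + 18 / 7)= 1369 / 210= 6.52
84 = 84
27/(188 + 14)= 27/202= 0.13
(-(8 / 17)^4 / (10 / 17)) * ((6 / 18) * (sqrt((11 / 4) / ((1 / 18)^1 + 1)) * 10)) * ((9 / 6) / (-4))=768 * sqrt(418) / 93347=0.17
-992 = -992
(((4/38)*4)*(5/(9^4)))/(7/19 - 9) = -10/269001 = -0.00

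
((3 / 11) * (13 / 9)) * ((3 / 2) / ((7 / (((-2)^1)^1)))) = -13 / 77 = -0.17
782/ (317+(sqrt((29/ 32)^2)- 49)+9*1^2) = 25024/ 8893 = 2.81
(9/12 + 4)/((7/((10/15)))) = 19/42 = 0.45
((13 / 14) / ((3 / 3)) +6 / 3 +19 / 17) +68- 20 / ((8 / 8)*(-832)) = 1783883 / 24752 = 72.07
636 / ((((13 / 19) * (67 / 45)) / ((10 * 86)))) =467650800 / 871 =536912.51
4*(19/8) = 19/2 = 9.50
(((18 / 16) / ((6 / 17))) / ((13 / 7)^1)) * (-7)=-2499 / 208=-12.01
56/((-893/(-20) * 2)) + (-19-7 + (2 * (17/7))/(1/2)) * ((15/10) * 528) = -80623264/6251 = -12897.66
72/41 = 1.76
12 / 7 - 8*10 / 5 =-100 / 7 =-14.29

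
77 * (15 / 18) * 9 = 1155 / 2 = 577.50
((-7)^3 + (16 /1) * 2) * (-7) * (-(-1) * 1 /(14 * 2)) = 311 /4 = 77.75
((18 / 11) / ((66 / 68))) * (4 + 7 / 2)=1530 / 121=12.64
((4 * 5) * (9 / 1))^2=32400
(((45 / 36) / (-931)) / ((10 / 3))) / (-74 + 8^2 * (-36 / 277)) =831 / 169829296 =0.00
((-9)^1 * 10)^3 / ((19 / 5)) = -3645000 / 19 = -191842.11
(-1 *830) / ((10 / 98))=-8134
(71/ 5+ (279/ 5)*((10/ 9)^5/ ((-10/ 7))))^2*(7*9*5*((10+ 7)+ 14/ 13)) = 955479161604569/ 62178597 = 15366688.98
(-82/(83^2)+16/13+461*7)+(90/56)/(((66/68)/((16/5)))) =22297978225/6895889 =3233.52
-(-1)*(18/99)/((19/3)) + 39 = 8157/209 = 39.03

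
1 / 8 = 0.12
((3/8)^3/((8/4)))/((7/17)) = 459/7168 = 0.06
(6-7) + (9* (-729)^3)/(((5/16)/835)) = -9316687919473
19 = 19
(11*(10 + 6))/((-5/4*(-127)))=704/635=1.11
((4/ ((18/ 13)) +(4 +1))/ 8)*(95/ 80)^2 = 25631/ 18432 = 1.39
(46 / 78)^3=12167 / 59319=0.21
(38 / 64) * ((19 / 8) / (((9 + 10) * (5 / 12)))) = 57 / 320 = 0.18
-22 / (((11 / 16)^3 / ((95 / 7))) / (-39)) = 30351360 / 847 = 35833.96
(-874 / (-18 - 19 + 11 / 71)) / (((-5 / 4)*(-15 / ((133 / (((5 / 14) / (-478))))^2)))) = 40087217044.44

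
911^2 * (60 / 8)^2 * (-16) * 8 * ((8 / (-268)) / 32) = 373464450 / 67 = 5574096.27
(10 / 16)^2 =0.39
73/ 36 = 2.03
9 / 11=0.82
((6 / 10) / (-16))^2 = 9 / 6400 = 0.00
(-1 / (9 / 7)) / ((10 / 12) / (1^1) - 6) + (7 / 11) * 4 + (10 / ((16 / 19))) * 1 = 119249 / 8184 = 14.57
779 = 779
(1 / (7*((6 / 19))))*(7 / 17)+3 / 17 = 37 / 102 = 0.36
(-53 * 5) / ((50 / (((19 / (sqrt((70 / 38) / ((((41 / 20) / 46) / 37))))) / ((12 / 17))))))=-17119 * sqrt(9281006) / 14296800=-3.65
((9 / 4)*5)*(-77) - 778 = -6577 / 4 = -1644.25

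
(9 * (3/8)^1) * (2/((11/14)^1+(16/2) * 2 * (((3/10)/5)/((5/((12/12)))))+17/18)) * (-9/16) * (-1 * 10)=9568125/484384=19.75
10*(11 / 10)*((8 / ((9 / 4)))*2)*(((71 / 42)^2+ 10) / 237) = 3991856 / 940653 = 4.24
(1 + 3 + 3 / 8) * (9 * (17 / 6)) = 1785 / 16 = 111.56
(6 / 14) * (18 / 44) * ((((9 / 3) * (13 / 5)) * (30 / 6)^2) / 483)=1755 / 24794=0.07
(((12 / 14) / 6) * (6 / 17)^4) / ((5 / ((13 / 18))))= 936 / 2923235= 0.00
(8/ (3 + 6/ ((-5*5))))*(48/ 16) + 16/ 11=2568/ 253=10.15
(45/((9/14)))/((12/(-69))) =-805/2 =-402.50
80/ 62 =1.29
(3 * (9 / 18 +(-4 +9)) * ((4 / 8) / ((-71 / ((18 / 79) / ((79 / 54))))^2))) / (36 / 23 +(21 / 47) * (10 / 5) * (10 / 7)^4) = 240838019037 / 32075893497393523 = 0.00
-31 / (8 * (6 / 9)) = -93 / 16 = -5.81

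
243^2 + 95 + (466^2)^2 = 47156787480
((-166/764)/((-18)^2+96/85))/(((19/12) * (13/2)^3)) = -28220/18361618639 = -0.00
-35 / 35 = -1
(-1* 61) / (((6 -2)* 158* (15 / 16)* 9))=-122 / 10665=-0.01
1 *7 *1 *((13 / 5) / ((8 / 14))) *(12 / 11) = 1911 / 55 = 34.75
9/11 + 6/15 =67/55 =1.22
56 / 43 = 1.30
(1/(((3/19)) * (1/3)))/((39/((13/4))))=19/12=1.58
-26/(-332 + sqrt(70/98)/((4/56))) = sqrt(35)/2117 + 166/2117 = 0.08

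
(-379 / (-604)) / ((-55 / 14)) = -2653 / 16610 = -0.16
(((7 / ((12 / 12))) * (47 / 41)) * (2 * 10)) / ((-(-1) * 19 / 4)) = 26320 / 779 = 33.79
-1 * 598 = -598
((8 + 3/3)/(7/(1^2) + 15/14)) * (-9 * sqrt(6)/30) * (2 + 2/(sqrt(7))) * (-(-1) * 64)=3456 * sqrt(6) * (-7- sqrt(7))/565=-144.52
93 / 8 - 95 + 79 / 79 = -659 / 8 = -82.38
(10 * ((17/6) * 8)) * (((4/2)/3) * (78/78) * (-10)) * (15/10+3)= -6800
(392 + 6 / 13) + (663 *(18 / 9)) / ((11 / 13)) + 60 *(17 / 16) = 1157329 / 572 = 2023.30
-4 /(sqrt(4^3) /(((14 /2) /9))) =-7 /18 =-0.39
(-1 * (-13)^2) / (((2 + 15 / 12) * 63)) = -52 / 63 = -0.83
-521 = -521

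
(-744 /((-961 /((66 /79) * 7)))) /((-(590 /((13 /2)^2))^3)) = -3344978637 /2011892684000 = -0.00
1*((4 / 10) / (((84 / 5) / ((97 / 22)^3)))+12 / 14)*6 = 185143 / 10648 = 17.39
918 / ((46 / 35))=698.48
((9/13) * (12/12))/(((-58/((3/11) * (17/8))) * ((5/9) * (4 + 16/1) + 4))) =-243/530816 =-0.00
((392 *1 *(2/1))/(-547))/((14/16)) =-896/547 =-1.64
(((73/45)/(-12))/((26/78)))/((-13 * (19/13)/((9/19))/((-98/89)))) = -3577/321290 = -0.01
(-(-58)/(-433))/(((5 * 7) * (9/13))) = -754/136395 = -0.01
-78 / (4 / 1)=-39 / 2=-19.50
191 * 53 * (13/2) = 131599/2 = 65799.50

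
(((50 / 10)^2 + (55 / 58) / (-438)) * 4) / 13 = 635045 / 82563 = 7.69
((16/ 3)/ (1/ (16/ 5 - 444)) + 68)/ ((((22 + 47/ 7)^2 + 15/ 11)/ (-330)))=203032676/ 222573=912.21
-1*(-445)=445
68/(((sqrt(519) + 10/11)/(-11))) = 82280/62699 - 90508*sqrt(519)/62699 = -31.57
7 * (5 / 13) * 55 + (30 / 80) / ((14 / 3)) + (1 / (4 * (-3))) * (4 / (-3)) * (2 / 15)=29124707 / 196560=148.17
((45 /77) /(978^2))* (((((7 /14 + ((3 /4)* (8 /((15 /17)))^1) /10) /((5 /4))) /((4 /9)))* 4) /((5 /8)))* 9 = 19116 /255726625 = 0.00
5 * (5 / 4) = 25 / 4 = 6.25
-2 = -2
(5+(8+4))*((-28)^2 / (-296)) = -1666 / 37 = -45.03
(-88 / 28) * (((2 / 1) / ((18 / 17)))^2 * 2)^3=-4248212144 / 3720087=-1141.97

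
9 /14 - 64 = -887 /14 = -63.36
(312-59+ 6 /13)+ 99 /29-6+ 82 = 125494 /377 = 332.88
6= 6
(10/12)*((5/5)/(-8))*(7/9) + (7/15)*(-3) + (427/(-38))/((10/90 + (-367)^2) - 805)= -73242641857/49451435280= -1.48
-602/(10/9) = -2709/5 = -541.80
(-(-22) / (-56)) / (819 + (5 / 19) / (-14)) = -209 / 435698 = -0.00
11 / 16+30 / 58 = 1.20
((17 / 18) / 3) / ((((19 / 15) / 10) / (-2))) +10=860 / 171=5.03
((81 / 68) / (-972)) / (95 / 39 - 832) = 13 / 8800016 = 0.00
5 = 5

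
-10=-10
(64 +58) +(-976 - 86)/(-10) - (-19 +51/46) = 56601/230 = 246.09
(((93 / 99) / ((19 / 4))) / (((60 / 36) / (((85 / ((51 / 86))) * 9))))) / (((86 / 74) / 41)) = 1128648 / 209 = 5400.23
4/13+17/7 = 249/91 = 2.74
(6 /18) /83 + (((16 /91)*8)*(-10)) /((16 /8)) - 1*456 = -10491773 /22659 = -463.03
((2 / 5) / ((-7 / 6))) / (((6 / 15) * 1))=-6 / 7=-0.86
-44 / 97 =-0.45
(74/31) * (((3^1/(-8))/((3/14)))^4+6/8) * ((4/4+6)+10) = 1630997/3968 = 411.04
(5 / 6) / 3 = 0.28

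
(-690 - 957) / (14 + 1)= -549 / 5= -109.80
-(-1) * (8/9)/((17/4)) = 32/153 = 0.21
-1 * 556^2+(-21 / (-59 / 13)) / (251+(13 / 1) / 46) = -70274955286 / 227327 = -309135.98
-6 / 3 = -2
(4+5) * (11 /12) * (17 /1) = 561 /4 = 140.25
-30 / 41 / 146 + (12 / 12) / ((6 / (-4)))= -6031 / 8979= -0.67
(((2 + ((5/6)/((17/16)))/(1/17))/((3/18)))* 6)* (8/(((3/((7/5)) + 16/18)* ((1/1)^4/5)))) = 1391040/191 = 7282.93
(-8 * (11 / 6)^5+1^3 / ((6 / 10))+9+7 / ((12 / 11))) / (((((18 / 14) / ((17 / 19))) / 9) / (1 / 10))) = -8594537 / 92340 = -93.07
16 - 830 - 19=-833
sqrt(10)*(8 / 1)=8*sqrt(10)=25.30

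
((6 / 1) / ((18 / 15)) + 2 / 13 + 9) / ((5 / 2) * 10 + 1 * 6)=184 / 403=0.46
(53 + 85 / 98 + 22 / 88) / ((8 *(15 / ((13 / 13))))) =10607 / 23520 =0.45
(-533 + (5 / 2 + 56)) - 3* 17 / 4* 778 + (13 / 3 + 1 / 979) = -30514448 / 2937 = -10389.67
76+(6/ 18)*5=233/ 3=77.67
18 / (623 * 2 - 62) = 9 / 592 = 0.02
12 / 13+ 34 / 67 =1246 / 871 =1.43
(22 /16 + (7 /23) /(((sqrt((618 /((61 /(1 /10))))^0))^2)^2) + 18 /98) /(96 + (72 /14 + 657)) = 5599 /2278472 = 0.00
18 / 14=9 / 7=1.29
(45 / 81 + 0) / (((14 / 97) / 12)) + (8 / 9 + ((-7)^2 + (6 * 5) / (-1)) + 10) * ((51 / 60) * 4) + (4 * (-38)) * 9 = -384359 / 315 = -1220.19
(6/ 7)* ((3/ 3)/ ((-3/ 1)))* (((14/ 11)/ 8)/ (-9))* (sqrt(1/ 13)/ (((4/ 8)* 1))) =sqrt(13)/ 1287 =0.00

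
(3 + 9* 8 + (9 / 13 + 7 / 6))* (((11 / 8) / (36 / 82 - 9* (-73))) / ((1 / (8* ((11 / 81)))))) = 5948239 / 34060338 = 0.17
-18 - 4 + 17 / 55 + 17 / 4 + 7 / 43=-163451 / 9460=-17.28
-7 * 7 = -49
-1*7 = -7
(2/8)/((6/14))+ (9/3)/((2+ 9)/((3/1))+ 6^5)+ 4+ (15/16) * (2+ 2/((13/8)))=55432933/7281768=7.61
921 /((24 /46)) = 7061 /4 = 1765.25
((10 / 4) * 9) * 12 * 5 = 1350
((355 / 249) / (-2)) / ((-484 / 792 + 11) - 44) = 213 / 10043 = 0.02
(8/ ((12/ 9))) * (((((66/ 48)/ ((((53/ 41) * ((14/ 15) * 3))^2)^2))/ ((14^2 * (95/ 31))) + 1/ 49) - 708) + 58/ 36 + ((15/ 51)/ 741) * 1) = -12687648061890948041243/ 2993634761710564608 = -4238.21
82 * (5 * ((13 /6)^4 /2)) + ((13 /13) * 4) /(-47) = 275180051 /60912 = 4517.67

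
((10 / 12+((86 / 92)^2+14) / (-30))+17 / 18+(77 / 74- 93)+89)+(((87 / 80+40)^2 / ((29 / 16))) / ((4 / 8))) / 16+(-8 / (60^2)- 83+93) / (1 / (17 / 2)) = 130602421925 / 653894784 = 199.73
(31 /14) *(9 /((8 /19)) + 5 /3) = 2449 /48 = 51.02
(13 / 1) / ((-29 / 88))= -39.45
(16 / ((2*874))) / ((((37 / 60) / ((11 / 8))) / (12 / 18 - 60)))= -19580 / 16169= -1.21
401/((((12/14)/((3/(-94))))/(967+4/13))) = -35298025/2444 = -14442.73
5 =5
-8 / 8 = -1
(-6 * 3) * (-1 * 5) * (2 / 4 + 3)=315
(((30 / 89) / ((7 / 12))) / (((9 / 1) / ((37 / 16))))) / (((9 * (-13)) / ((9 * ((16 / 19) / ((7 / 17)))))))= -25160 / 1077167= -0.02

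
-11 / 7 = -1.57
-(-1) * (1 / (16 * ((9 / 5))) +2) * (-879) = -85849 / 48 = -1788.52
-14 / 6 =-7 / 3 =-2.33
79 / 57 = 1.39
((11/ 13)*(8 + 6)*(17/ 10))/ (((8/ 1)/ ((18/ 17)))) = 2.67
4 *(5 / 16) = 5 / 4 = 1.25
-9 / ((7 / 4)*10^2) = -9 / 175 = -0.05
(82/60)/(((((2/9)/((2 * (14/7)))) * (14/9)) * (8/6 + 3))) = 3321/910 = 3.65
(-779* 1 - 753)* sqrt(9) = -4596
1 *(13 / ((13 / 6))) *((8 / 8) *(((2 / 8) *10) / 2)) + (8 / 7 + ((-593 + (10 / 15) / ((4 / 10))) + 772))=7951 / 42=189.31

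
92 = 92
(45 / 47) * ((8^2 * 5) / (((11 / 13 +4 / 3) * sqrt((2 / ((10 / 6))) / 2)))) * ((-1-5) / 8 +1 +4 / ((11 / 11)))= 9360 * sqrt(15) / 47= 771.30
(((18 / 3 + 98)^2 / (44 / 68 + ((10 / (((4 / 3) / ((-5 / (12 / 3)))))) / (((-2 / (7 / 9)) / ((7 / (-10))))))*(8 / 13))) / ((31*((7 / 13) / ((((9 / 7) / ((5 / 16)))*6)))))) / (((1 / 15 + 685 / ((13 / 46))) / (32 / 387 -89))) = 48041513870598144 / 75607803539779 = 635.40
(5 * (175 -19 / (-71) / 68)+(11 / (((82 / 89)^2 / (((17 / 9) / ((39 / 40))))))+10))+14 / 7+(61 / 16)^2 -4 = 168214455556993 / 182314858752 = 922.66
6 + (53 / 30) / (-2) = 307 / 60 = 5.12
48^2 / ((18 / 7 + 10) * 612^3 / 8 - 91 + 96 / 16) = 16128 / 2521429613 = 0.00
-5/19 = -0.26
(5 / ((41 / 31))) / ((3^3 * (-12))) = -155 / 13284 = -0.01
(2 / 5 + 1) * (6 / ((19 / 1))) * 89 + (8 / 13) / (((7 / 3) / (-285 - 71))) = -471522 / 8645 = -54.54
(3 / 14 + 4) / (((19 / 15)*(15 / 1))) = 59 / 266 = 0.22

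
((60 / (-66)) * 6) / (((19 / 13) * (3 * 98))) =-130 / 10241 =-0.01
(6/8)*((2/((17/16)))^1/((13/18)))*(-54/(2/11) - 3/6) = -7560/13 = -581.54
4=4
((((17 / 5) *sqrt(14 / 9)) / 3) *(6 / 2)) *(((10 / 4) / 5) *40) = 68 *sqrt(14) / 3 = 84.81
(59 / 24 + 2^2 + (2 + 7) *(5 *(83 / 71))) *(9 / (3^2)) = 100645 / 1704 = 59.06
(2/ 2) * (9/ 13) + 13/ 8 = 241/ 104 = 2.32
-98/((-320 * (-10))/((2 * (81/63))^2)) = -81/400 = -0.20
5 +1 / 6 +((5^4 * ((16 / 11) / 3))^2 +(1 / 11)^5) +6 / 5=1331092282313 / 14494590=91833.73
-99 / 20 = -4.95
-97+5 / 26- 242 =-8809 / 26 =-338.81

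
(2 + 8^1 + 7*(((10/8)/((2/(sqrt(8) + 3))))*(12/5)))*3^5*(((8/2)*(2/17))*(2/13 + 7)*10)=37966320*sqrt(2)/221 + 75028680/221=582448.71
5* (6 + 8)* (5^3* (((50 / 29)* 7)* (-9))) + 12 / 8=-55124913 / 58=-950429.53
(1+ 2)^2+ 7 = 16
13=13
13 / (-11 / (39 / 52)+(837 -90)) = 3 / 169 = 0.02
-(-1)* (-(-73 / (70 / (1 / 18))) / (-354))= -73 / 446040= -0.00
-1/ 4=-0.25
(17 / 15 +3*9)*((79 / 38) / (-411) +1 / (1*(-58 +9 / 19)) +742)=2672506718609 / 128028555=20874.30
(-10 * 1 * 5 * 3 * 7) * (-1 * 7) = 7350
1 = 1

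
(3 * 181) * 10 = 5430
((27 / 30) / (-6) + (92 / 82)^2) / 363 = 37277 / 12204060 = 0.00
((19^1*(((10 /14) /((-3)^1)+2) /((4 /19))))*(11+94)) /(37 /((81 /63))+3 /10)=3005325 /5234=574.19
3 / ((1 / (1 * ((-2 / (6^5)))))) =-1 / 1296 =-0.00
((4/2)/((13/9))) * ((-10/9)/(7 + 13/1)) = -1/13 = -0.08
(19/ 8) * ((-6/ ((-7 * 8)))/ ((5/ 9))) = 513/ 1120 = 0.46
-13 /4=-3.25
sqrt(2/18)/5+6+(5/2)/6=389/60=6.48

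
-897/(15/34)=-10166/5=-2033.20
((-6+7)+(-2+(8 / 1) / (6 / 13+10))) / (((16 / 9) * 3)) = -3 / 68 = -0.04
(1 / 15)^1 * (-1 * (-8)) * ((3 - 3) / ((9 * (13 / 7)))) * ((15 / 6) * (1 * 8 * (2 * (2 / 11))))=0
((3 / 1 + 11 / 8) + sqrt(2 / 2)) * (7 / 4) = 301 / 32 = 9.41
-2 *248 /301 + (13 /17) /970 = -8175127 /4963490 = -1.65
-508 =-508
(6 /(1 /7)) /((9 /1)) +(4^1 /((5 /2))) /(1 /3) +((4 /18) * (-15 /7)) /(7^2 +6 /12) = 98306 /10395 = 9.46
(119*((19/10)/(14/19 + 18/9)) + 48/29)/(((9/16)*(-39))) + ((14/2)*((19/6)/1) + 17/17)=25572671/1323270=19.33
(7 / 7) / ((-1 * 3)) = -1 / 3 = -0.33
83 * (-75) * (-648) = 4033800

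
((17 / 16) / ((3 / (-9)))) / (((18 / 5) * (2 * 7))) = -85 / 1344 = -0.06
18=18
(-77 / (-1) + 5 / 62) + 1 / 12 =28705 / 372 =77.16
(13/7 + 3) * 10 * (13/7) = 4420/49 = 90.20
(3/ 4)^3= 27/ 64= 0.42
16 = 16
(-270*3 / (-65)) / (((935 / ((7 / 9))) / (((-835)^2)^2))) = 12250292055750 / 2431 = 5039198706.60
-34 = -34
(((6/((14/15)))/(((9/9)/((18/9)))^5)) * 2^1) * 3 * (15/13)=1424.18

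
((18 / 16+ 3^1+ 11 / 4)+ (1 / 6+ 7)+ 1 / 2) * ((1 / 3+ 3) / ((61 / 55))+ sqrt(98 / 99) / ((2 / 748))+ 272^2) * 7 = 290717 * sqrt(22) / 36+ 16538648273 / 2196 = 7569137.92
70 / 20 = 7 / 2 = 3.50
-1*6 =-6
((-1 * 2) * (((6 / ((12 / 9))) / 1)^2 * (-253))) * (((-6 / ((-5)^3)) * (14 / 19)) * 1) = 860706 / 2375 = 362.40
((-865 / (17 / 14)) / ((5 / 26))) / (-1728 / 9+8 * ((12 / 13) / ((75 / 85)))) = 1023295 / 50728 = 20.17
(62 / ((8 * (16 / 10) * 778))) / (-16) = -155 / 398336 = -0.00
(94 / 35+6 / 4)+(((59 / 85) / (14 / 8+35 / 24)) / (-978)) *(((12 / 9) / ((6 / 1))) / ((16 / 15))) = 13396252 / 3200505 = 4.19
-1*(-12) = 12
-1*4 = -4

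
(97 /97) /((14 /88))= 44 /7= 6.29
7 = 7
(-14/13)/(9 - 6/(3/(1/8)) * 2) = -0.13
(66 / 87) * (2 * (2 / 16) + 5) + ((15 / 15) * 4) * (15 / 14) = 3357 / 406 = 8.27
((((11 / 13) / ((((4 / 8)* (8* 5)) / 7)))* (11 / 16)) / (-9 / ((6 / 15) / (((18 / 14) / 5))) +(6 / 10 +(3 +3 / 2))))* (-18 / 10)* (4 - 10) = -53361 / 16640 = -3.21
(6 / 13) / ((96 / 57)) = 57 / 208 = 0.27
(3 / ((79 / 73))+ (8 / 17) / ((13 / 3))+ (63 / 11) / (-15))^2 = 5758012971396 / 922070460025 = 6.24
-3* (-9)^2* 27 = -6561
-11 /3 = -3.67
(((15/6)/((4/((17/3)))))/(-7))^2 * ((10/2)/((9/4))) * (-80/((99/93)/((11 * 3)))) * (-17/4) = 5995.80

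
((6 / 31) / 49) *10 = 0.04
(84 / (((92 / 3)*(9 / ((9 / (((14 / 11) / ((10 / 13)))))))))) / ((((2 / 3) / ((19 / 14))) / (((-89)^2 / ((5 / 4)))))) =44698203 / 2093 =21356.05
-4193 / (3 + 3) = -4193 / 6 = -698.83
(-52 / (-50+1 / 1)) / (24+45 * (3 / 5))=52 / 2499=0.02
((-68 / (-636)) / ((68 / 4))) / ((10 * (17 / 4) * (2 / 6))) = 2 / 4505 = 0.00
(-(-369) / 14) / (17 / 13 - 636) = -4797 / 115514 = -0.04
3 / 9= 1 / 3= 0.33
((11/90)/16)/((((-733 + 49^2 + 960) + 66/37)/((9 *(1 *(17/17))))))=0.00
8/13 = 0.62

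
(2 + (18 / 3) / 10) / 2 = 13 / 10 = 1.30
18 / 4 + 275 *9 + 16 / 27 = 133925 / 54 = 2480.09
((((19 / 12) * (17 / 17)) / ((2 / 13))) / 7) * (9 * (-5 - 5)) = -3705 / 28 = -132.32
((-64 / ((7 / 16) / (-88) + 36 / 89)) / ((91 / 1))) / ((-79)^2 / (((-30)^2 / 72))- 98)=-227840 / 51937431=-0.00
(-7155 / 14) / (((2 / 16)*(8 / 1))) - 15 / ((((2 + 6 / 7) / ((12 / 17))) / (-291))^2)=-1578800457 / 20230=-78042.53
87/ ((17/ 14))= 1218/ 17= 71.65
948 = 948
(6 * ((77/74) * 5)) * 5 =5775/37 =156.08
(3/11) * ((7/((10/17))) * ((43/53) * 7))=107457/5830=18.43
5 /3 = 1.67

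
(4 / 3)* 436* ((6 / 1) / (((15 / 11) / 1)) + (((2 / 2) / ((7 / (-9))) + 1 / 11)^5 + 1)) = 69985143561776 / 40601762355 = 1723.70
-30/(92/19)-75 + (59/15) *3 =-15961/230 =-69.40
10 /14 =5 /7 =0.71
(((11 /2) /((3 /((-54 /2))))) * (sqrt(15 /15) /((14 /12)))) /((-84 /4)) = 99 /49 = 2.02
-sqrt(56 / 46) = -2 * sqrt(161) / 23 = -1.10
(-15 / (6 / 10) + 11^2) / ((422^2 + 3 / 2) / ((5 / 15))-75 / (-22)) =352 / 1958953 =0.00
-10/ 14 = -5/ 7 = -0.71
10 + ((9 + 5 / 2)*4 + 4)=60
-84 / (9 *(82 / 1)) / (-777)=2 / 13653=0.00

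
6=6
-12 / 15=-4 / 5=-0.80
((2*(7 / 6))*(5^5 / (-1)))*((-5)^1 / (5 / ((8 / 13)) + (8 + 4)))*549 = 22875000 / 23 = 994565.22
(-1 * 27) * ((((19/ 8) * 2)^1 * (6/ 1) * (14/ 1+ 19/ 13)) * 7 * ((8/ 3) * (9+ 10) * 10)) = -548561160/ 13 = -42197012.31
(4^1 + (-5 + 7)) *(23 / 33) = 46 / 11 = 4.18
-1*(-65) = 65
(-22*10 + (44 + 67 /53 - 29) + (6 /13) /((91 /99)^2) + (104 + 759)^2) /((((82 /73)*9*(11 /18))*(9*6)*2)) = 1115.90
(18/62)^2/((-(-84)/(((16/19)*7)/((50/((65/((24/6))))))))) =0.00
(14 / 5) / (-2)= -7 / 5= -1.40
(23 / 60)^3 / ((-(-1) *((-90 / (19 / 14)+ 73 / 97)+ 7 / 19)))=-22423781 / 25953264000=-0.00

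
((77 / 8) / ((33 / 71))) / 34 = 497 / 816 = 0.61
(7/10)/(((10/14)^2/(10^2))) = 137.20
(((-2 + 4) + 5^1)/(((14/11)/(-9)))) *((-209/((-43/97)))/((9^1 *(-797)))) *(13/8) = 2899039/548336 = 5.29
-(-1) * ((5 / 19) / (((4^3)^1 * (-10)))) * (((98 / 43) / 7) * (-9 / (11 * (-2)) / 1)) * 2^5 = -63 / 35948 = -0.00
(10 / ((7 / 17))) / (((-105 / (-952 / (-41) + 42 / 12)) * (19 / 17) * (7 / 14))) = -180914 / 16359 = -11.06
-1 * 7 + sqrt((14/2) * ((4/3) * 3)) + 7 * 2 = 2 * sqrt(7) + 7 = 12.29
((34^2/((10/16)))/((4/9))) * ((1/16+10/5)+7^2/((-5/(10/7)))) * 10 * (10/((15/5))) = -1655970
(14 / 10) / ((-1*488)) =-7 / 2440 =-0.00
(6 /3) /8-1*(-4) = 17 /4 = 4.25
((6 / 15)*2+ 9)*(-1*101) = -4949 / 5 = -989.80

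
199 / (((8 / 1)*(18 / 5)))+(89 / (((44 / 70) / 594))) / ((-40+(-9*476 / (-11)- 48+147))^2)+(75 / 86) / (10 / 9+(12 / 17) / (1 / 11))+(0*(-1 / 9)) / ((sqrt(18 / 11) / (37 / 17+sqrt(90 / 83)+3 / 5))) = 759780795209675 / 102311146847952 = 7.43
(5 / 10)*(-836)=-418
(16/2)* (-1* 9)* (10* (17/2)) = -6120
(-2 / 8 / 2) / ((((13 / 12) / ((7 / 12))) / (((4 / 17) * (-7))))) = 49 / 442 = 0.11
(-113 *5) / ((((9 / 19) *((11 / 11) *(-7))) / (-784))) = -1202320 / 9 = -133591.11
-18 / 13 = -1.38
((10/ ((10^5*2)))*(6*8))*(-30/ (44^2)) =-9/ 242000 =-0.00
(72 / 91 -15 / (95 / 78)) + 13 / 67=-1312565 / 115843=-11.33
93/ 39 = 31/ 13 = 2.38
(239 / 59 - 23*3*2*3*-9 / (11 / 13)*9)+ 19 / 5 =128628366 / 3245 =39638.94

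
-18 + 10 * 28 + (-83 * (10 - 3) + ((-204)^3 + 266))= -8489717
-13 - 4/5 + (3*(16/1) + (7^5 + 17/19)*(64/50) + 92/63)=128975347/5985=21549.77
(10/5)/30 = 1/15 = 0.07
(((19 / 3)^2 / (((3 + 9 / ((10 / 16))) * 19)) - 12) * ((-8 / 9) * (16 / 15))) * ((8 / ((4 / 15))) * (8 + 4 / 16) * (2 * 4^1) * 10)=523832320 / 2349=223002.26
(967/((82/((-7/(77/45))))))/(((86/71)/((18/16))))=-27806085/620576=-44.81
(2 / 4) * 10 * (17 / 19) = 85 / 19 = 4.47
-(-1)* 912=912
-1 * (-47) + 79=126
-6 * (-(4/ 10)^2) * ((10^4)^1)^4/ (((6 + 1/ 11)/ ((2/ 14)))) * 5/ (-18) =-88000000000000000/ 1407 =-62544420753375.98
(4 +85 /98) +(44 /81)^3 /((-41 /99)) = 1062992941 /237258882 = 4.48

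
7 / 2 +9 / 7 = 67 / 14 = 4.79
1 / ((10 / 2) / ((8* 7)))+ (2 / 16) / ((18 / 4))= 2021 / 180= 11.23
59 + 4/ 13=771/ 13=59.31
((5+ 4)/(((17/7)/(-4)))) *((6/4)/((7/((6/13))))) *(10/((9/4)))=-1440/221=-6.52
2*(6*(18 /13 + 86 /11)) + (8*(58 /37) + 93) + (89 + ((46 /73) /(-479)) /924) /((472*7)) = 504137065652417 /2333956615536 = 216.00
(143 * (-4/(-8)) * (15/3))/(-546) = -55/84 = -0.65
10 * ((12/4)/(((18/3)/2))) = 10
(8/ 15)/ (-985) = -8/ 14775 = -0.00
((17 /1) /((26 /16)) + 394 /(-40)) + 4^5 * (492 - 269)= 59371679 /260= 228352.61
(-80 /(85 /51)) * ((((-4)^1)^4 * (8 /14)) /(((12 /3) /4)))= -49152 /7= -7021.71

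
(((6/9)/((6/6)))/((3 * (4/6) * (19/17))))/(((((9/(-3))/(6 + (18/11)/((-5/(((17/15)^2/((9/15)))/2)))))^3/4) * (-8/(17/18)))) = 29264098609709/31110211687500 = 0.94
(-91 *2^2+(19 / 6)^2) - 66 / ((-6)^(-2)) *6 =-14609.97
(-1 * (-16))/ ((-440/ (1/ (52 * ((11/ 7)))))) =-7/ 15730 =-0.00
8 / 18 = 4 / 9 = 0.44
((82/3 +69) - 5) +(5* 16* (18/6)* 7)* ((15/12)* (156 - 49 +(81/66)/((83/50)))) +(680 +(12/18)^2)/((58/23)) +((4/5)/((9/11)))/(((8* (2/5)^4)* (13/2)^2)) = 73008668644339/322172136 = 226613.85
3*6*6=108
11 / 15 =0.73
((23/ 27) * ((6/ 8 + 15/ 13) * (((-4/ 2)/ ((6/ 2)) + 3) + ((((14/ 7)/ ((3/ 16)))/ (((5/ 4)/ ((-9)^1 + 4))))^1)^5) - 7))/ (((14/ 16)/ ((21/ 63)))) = -17386027779394/ 199017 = -87359510.89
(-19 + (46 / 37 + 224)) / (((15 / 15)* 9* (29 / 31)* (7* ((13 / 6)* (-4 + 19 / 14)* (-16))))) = 18197 / 476412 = 0.04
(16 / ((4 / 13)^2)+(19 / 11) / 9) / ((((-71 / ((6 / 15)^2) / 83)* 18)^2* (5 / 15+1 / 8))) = 29540032 / 741102615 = 0.04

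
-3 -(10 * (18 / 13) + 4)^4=-101435.83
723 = 723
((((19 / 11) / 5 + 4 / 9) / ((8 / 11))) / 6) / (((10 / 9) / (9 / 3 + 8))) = 4301 / 2400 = 1.79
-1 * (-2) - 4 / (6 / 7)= -8 / 3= -2.67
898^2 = 806404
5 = 5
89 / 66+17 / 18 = 227 / 99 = 2.29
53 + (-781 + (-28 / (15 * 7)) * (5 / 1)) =-2188 / 3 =-729.33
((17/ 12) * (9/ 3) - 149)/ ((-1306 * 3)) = 193/ 5224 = 0.04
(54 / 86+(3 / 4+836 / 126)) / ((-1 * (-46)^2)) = -86827 / 22928976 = -0.00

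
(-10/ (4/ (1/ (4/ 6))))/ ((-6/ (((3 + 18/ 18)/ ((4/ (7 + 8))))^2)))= 1125/ 8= 140.62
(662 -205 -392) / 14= 65 / 14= 4.64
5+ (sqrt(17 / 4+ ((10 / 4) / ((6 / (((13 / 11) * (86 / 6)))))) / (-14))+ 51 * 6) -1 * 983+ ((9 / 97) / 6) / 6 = -260735 / 388+ sqrt(3198118) / 924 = -670.06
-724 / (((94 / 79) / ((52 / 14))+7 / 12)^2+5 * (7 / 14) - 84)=109961826624 / 12254266775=8.97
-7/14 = -1/2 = -0.50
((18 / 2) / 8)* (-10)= -45 / 4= -11.25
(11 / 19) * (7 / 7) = 11 / 19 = 0.58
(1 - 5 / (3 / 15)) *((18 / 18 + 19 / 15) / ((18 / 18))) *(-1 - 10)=598.40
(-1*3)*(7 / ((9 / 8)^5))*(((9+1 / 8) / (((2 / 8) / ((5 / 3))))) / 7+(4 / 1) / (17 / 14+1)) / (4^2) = -13995008 / 1830519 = -7.65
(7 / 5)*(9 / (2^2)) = 63 / 20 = 3.15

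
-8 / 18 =-4 / 9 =-0.44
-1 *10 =-10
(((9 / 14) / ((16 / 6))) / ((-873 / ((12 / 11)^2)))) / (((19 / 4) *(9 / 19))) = -12 / 82159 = -0.00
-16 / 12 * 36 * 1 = -48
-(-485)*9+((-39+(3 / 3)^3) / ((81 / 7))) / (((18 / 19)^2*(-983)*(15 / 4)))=422278685951 / 96741945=4365.00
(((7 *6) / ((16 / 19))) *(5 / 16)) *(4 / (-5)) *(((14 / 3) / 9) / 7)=-133 / 144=-0.92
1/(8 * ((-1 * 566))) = -1/4528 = -0.00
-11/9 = -1.22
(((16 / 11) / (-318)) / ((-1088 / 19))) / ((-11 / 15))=-95 / 872168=-0.00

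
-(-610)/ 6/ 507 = 305/ 1521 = 0.20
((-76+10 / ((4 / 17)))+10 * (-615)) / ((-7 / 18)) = 111303 / 7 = 15900.43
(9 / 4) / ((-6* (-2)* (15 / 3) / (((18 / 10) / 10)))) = 27 / 4000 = 0.01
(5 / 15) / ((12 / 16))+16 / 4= 40 / 9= 4.44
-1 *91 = -91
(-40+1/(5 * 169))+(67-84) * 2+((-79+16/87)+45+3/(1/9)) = -5941108/73515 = -80.81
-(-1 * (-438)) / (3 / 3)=-438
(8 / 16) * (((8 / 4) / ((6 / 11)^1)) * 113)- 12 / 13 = 206.24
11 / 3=3.67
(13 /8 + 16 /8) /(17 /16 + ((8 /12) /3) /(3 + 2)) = 2610 /797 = 3.27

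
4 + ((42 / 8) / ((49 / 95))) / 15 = 131 / 28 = 4.68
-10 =-10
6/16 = 3/8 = 0.38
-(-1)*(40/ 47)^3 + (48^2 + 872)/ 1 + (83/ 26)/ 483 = 4141710456493/ 1303809234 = 3176.62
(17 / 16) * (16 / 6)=17 / 6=2.83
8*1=8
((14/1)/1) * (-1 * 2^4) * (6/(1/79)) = -106176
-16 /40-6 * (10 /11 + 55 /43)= -31996 /2365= -13.53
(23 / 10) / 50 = 23 / 500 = 0.05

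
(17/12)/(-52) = -17/624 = -0.03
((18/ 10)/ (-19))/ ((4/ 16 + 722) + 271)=-36/ 377435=-0.00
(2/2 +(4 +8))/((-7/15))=-195/7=-27.86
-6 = -6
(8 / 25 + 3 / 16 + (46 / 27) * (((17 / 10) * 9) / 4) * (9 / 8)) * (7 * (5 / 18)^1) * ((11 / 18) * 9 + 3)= 746249 / 5760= 129.56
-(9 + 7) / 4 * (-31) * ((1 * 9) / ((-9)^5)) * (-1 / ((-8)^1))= -31 / 13122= -0.00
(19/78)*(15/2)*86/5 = 817/26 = 31.42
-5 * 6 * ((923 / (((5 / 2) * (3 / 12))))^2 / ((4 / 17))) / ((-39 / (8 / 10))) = 142599808 / 25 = 5703992.32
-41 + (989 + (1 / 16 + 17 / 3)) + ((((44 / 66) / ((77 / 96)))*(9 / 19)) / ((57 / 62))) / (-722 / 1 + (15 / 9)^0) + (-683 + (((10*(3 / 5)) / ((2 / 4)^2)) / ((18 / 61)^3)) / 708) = 3752131752133139 / 13792173584112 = 272.05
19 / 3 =6.33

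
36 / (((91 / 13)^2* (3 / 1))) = 12 / 49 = 0.24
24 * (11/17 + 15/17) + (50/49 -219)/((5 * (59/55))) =-3.93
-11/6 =-1.83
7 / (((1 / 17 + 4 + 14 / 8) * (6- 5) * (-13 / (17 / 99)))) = -8092 / 508365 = -0.02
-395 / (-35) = 79 / 7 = 11.29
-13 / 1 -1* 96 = -109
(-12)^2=144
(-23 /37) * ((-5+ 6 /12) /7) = 207 /518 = 0.40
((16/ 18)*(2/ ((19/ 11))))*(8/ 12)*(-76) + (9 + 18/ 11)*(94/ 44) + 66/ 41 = -7451539/ 267894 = -27.82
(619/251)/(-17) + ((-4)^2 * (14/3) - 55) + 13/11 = 2915269/140811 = 20.70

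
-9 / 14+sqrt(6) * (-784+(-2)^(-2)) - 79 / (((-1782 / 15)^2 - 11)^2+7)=-3135 * sqrt(6) / 4 - 559347029557 / 870094841672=-1920.43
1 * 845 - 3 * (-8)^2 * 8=-691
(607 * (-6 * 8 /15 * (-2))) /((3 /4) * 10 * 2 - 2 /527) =10236448 /39515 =259.05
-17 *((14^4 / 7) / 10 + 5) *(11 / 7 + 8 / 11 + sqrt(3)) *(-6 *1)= 282438 *sqrt(3) / 5 + 49991526 / 385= 227687.51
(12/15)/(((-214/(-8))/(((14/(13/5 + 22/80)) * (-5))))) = -1792/2461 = -0.73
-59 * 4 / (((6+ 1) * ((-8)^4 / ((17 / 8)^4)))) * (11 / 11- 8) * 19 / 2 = 93627041 / 8388608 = 11.16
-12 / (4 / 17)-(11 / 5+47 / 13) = -3693 / 65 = -56.82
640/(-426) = -320/213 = -1.50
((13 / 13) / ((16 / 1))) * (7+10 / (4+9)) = 101 / 208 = 0.49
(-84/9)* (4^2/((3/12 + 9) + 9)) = -1792/219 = -8.18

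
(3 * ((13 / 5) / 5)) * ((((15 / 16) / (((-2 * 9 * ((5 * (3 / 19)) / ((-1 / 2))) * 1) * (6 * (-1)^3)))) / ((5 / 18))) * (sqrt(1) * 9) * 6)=-6669 / 4000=-1.67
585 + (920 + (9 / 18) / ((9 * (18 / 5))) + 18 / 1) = 493457 / 324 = 1523.02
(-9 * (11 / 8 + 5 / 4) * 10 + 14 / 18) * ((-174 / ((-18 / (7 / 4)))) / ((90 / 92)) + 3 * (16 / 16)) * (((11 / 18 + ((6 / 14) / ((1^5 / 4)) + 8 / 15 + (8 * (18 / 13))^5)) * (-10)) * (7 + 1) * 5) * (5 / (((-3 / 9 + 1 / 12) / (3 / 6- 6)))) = 28470728740775451030670 / 812017791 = 35061705613264.64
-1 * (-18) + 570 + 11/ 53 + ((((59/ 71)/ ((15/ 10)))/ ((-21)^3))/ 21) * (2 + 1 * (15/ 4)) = 2582814572629/ 4390992018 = 588.21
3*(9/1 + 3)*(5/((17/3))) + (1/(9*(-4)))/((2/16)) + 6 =5744/153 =37.54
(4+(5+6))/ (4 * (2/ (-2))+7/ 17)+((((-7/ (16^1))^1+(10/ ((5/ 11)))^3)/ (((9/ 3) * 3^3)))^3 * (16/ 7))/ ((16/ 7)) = 413725271298509/ 182145024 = 2271405.84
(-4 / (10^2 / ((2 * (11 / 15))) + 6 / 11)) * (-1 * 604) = 35.15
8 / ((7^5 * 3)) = 8 / 50421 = 0.00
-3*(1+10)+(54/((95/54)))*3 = 5613/95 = 59.08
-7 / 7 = -1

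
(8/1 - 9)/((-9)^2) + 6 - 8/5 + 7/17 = 4.80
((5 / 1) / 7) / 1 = 5 / 7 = 0.71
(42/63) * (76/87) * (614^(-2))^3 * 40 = 95/218509719838984989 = 0.00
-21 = -21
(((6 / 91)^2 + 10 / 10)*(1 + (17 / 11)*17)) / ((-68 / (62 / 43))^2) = 599447775 / 48675477851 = 0.01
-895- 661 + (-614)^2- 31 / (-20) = 7508831 / 20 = 375441.55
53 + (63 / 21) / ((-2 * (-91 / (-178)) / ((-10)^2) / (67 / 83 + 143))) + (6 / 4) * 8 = -318200255 / 7553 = -42128.99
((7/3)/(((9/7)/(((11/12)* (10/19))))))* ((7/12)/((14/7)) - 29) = -1856855/73872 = -25.14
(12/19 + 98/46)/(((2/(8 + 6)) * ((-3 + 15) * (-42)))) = -1207/31464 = -0.04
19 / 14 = 1.36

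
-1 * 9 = -9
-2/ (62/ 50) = -50/ 31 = -1.61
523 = 523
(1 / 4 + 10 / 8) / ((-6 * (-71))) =1 / 284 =0.00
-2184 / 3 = -728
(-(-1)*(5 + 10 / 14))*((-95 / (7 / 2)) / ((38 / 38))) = -7600 / 49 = -155.10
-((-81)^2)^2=-43046721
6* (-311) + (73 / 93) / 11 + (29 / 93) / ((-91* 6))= -1042229689 / 558558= -1865.93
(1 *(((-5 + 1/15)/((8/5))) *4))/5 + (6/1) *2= 143/15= 9.53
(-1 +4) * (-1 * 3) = -9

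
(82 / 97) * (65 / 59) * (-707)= -3768310 / 5723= -658.45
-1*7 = -7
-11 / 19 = -0.58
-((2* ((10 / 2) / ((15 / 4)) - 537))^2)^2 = -106704685401616 / 81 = -1317341795081.68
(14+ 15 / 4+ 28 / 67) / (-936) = -541 / 27872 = -0.02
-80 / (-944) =0.08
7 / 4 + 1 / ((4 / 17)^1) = 6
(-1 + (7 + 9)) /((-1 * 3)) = -5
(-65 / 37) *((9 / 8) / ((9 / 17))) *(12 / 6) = -1105 / 148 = -7.47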